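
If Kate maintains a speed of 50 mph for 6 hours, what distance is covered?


Use the formula: distance = speed x time
Speed = 50 mph, Time = 6 hours
50 x 6 = 300 miles

300 miles


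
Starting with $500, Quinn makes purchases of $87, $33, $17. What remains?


Add up expenses:
$87 + $33 + $17 = $137
Subtract from budget:
$500 - $137 = $363

$363


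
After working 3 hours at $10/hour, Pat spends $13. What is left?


Calculate earnings:
3 x $10 = $30
Subtract spending:
$30 - $13 = $17

$17


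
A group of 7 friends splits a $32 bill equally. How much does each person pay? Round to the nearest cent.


Total bill: $32
Number of people: 7
Each pays: $32 / 7 = $4.5714... ≈ $4.57

$4.57


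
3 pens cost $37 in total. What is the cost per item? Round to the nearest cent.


Total cost: $37
Number of items: 3
Unit price: $37 / 3 = $12.3333... ≈ $12.33

$12.33


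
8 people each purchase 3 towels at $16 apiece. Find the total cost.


Cost per person:
3 x $16 = $48
Group total:
8 x $48 = $384

$384


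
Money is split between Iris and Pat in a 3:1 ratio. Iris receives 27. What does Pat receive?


Find the multiplier:
27 / 3 = 9
Apply to Pat's share:
1 x 9 = 9

9


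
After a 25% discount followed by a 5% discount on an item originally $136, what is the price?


First discount:
25% of $136 = $34
Price after first discount:
$136 - $34 = $102
Second discount:
5% of $102 = $5.10
Final price:
$102 - $5.10 = $96.90

$96.90


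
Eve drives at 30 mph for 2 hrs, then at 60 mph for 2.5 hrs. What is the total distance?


Leg 1 distance:
30 x 2 = 60 miles
Leg 2 distance:
60 x 2.5 = 150 miles
Total distance:
60 + 150 = 210 miles

210 miles


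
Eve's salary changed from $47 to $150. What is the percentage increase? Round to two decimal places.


Find the absolute change:
|150 - 47| = 103
Divide by original and multiply by 100:
103 / 47 x 100 = 219.1489...% ≈ 219.15%

219.15%


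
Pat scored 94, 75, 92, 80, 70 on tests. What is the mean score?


Add the scores:
94 + 75 + 92 + 80 + 70 = 411
Divide by the number of tests:
411 / 5 = 82.2

82.2


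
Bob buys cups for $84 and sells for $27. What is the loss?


Selling price = $27
Cost price = $84
Loss = cost price - selling price:
Loss = $84 - $27 = $57

$57


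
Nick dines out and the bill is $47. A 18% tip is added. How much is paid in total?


Calculate the tip:
18% of $47 = $8.46
Add tip to meal cost:
$47 + $8.46 = $55.46

$55.46


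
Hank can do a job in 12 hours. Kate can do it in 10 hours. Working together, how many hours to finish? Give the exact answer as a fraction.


Hank's rate: 1/12 of the job per hour
Kate's rate: 1/10 of the job per hour
Combined rate: 1/12 + 1/10 = 11/60 per hour
Time = 1 / (11/60) = 60/11 hours (≈ 5.45 hours)

60/11 hours


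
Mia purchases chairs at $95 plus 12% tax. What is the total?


Calculate the tax:
12% of $95 = $11.40
Add tax to price:
$95 + $11.40 = $106.40

$106.40


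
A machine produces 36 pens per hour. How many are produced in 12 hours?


Production rate: 36 pens per hour
Time: 12 hours
Total: 36 x 12 = 432 pens

432 pens


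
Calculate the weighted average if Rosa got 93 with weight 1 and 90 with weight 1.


Weighted sum:
1 x 93 + 1 x 90 = 183
Total weight:
1 + 1 = 2
Weighted average:
183 / 2 = 91.5

91.5


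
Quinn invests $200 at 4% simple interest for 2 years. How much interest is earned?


Use the formula I = P x R x T / 100
P x R x T = 200 x 4 x 2 = 1600
I = 1600 / 100 = $16

$16


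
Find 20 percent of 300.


Convert percentage to decimal:
20% = 0.2
Multiply:
300 x 0.2 = 60

60


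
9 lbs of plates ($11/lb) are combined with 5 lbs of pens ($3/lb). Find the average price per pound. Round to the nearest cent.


Cost of plates:
9 x $11 = $99
Cost of pens:
5 x $3 = $15
Total cost: $99 + $15 = $114
Total weight: 14 lbs
Average: $114 / 14 = $8.1428... ≈ $8.14/lb

$8.14/lb


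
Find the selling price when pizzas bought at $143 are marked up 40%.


Calculate the markup amount:
40% of $143 = $57.20
Add to cost:
$143 + $57.20 = $200.20

$200.20


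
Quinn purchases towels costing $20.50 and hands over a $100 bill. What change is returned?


Start with the amount paid:
$100
Subtract the price:
$100 - $20.50 = $79.50

$79.50


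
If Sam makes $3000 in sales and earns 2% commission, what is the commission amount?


Convert rate to decimal:
2% = 0.02
Multiply by sales:
$3000 x 0.02 = $60

$60


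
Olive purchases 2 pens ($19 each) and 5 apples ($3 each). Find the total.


Cost of pens:
2 x $19 = $38
Cost of apples:
5 x $3 = $15
Add both:
$38 + $15 = $53

$53


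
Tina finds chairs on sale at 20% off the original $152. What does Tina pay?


Calculate the discount amount:
20% of $152 = $30.40
Subtract from original:
$152 - $30.40 = $121.60

$121.60


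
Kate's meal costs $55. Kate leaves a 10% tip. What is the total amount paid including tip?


Calculate the tip:
10% of $55 = $5.50
Add tip to meal cost:
$55 + $5.50 = $60.50

$60.50


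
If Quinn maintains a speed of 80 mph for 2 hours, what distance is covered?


Use the formula: distance = speed x time
Speed = 80 mph, Time = 2 hours
80 x 2 = 160 miles

160 miles


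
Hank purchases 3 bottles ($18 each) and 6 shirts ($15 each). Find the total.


Cost of bottles:
3 x $18 = $54
Cost of shirts:
6 x $15 = $90
Add both:
$54 + $90 = $144

$144


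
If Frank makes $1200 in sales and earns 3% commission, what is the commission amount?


Convert rate to decimal:
3% = 0.03
Multiply by sales:
$1200 x 0.03 = $36

$36


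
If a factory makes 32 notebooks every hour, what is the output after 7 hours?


Production rate: 32 notebooks per hour
Time: 7 hours
Total: 32 x 7 = 224 notebooks

224 notebooks


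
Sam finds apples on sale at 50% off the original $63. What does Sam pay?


Calculate the discount amount:
50% of $63 = $31.50
Subtract from original:
$63 - $31.50 = $31.50

$31.50


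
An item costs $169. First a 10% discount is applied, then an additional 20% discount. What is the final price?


First discount:
10% of $169 = $16.90
Price after first discount:
$169 - $16.90 = $152.10
Second discount:
20% of $152.10 = $30.42
Final price:
$152.10 - $30.42 = $121.68

$121.68


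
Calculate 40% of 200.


Convert percentage to decimal:
40% = 0.4
Multiply:
200 x 0.4 = 80

80


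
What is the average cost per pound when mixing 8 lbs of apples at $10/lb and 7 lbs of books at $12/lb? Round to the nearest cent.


Cost of apples:
8 x $10 = $80
Cost of books:
7 x $12 = $84
Total cost: $80 + $84 = $164
Total weight: 15 lbs
Average: $164 / 15 = $10.9333... ≈ $10.93/lb

$10.93/lb


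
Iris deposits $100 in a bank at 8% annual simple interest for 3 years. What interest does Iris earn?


Use the formula I = P x R x T / 100
P x R x T = 100 x 8 x 3 = 2400
I = 2400 / 100 = $24

$24


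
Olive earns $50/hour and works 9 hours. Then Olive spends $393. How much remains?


Calculate earnings:
9 x $50 = $450
Subtract spending:
$450 - $393 = $57

$57


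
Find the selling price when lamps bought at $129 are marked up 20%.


Calculate the markup amount:
20% of $129 = $25.80
Add to cost:
$129 + $25.80 = $154.80

$154.80


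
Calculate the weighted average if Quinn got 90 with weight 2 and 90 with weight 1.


Weighted sum:
2 x 90 + 1 x 90 = 270
Total weight:
2 + 1 = 3
Weighted average:
270 / 3 = 90

90


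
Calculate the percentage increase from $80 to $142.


Find the absolute change:
|142 - 80| = 62
Divide by original and multiply by 100:
62 / 80 x 100 = 77.5%

77.5%


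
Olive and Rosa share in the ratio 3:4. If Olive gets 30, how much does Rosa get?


Find the multiplier:
30 / 3 = 10
Apply to Rosa's share:
4 x 10 = 40

40


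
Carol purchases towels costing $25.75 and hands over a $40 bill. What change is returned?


Start with the amount paid:
$40
Subtract the price:
$40 - $25.75 = $14.25

$14.25


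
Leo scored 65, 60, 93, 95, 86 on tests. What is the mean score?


Add the scores:
65 + 60 + 93 + 95 + 86 = 399
Divide by the number of tests:
399 / 5 = 79.8

79.8


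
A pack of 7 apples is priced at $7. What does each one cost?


Total cost: $7
Number of items: 7
Unit price: $7 / 7 = $1

$1


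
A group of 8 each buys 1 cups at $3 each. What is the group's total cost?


Cost per person:
1 x $3 = $3
Group total:
8 x $3 = $24

$24


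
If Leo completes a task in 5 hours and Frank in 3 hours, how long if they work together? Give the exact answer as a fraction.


Leo's rate: 1/5 of the job per hour
Frank's rate: 1/3 of the job per hour
Combined rate: 1/5 + 1/3 = 8/15 per hour
Time = 1 / (8/15) = 15/8 hours (≈ 1.88 hours)

15/8 hours


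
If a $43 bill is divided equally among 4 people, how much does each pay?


Total bill: $43
Number of people: 4
Each pays: $43 / 4 = $10.75

$10.75


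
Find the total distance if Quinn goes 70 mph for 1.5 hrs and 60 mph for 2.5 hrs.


Leg 1 distance:
70 x 1.5 = 105 miles
Leg 2 distance:
60 x 2.5 = 150 miles
Total distance:
105 + 150 = 255 miles

255 miles


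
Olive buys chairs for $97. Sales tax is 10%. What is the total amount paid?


Calculate the tax:
10% of $97 = $9.70
Add tax to price:
$97 + $9.70 = $106.70

$106.70


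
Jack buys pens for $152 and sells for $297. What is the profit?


Selling price = $297
Cost price = $152
Profit = selling price - cost price:
Profit = $297 - $152 = $145

$145


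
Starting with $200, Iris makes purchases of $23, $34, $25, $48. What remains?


Add up expenses:
$23 + $34 + $25 + $48 = $130
Subtract from budget:
$200 - $130 = $70

$70


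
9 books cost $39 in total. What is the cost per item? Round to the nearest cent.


Total cost: $39
Number of items: 9
Unit price: $39 / 9 = $4.3333... ≈ $4.33

$4.33


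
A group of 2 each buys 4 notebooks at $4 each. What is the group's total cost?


Cost per person:
4 x $4 = $16
Group total:
2 x $16 = $32

$32


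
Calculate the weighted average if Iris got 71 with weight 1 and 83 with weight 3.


Weighted sum:
1 x 71 + 3 x 83 = 320
Total weight:
1 + 3 = 4
Weighted average:
320 / 4 = 80

80


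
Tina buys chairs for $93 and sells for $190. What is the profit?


Selling price = $190
Cost price = $93
Profit = selling price - cost price:
Profit = $190 - $93 = $97

$97


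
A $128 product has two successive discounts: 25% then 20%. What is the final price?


First discount:
25% of $128 = $32
Price after first discount:
$128 - $32 = $96
Second discount:
20% of $96 = $19.20
Final price:
$96 - $19.20 = $76.80

$76.80


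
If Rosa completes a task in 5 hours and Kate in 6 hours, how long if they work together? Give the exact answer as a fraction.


Rosa's rate: 1/5 of the job per hour
Kate's rate: 1/6 of the job per hour
Combined rate: 1/5 + 1/6 = 11/30 per hour
Time = 1 / (11/30) = 30/11 hours (≈ 2.73 hours)

30/11 hours


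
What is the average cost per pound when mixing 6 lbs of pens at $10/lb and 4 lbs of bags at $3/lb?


Cost of pens:
6 x $10 = $60
Cost of bags:
4 x $3 = $12
Total cost: $60 + $12 = $72
Total weight: 10 lbs
Average: $72 / 10 = $7.20/lb

$7.20/lb


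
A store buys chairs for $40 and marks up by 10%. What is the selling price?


Calculate the markup amount:
10% of $40 = $4
Add to cost:
$40 + $4 = $44

$44


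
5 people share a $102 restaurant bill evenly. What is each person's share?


Total bill: $102
Number of people: 5
Each pays: $102 / 5 = $20.40

$20.40


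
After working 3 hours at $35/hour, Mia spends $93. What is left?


Calculate earnings:
3 x $35 = $105
Subtract spending:
$105 - $93 = $12

$12


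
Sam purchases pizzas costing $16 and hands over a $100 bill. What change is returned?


Start with the amount paid:
$100
Subtract the price:
$100 - $16 = $84

$84


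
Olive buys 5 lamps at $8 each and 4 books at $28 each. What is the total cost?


Cost of lamps:
5 x $8 = $40
Cost of books:
4 x $28 = $112
Add both:
$40 + $112 = $152

$152


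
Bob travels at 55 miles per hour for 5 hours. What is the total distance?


Use the formula: distance = speed x time
Speed = 55 mph, Time = 5 hours
55 x 5 = 275 miles

275 miles


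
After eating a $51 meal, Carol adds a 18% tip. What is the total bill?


Calculate the tip:
18% of $51 = $9.18
Add tip to meal cost:
$51 + $9.18 = $60.18

$60.18


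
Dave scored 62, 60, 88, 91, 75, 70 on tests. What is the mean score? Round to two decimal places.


Add the scores:
62 + 60 + 88 + 91 + 75 + 70 = 446
Divide by the number of tests:
446 / 6 = 74.3333... ≈ 74.33

74.33


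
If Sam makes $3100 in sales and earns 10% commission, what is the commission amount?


Convert rate to decimal:
10% = 0.1
Multiply by sales:
$3100 x 0.1 = $310

$310


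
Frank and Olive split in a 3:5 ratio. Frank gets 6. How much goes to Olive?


Find the multiplier:
6 / 3 = 2
Apply to Olive's share:
5 x 2 = 10

10


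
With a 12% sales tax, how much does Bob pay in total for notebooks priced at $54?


Calculate the tax:
12% of $54 = $6.48
Add tax to price:
$54 + $6.48 = $60.48

$60.48


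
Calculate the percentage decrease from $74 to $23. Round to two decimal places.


Find the absolute change:
|23 - 74| = 51
Divide by original and multiply by 100:
51 / 74 x 100 = 68.9189...% ≈ 68.92%

68.92%


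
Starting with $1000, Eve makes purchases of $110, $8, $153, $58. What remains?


Add up expenses:
$110 + $8 + $153 + $58 = $329
Subtract from budget:
$1000 - $329 = $671

$671


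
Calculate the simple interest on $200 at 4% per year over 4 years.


Use the formula I = P x R x T / 100
P x R x T = 200 x 4 x 4 = 3200
I = 3200 / 100 = $32

$32


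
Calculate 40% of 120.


Convert percentage to decimal:
40% = 0.4
Multiply:
120 x 0.4 = 48

48


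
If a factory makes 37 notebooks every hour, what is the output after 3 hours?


Production rate: 37 notebooks per hour
Time: 3 hours
Total: 37 x 3 = 111 notebooks

111 notebooks


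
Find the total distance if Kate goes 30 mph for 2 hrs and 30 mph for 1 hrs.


Leg 1 distance:
30 x 2 = 60 miles
Leg 2 distance:
30 x 1 = 30 miles
Total distance:
60 + 30 = 90 miles

90 miles


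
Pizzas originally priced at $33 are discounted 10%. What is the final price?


Calculate the discount amount:
10% of $33 = $3.30
Subtract from original:
$33 - $3.30 = $29.70

$29.70


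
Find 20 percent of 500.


Convert percentage to decimal:
20% = 0.2
Multiply:
500 x 0.2 = 100

100


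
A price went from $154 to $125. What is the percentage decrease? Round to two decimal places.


Find the absolute change:
|125 - 154| = 29
Divide by original and multiply by 100:
29 / 154 x 100 = 18.8311...% ≈ 18.83%

18.83%


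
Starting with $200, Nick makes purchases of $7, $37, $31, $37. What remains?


Add up expenses:
$7 + $37 + $31 + $37 = $112
Subtract from budget:
$200 - $112 = $88

$88


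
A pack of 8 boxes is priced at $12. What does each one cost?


Total cost: $12
Number of items: 8
Unit price: $12 / 8 = $1.50

$1.50


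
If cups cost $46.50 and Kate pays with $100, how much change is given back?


Start with the amount paid:
$100
Subtract the price:
$100 - $46.50 = $53.50

$53.50


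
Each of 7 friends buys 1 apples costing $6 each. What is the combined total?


Cost per person:
1 x $6 = $6
Group total:
7 x $6 = $42

$42


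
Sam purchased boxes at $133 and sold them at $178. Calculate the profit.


Selling price = $178
Cost price = $133
Profit = selling price - cost price:
Profit = $178 - $133 = $45

$45


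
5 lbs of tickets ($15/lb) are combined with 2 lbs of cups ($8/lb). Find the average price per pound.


Cost of tickets:
5 x $15 = $75
Cost of cups:
2 x $8 = $16
Total cost: $75 + $16 = $91
Total weight: 7 lbs
Average: $91 / 7 = $13/lb

$13/lb


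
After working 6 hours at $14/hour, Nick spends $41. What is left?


Calculate earnings:
6 x $14 = $84
Subtract spending:
$84 - $41 = $43

$43


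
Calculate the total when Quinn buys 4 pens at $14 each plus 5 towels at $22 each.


Cost of pens:
4 x $14 = $56
Cost of towels:
5 x $22 = $110
Add both:
$56 + $110 = $166

$166


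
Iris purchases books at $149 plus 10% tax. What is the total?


Calculate the tax:
10% of $149 = $14.90
Add tax to price:
$149 + $14.90 = $163.90

$163.90


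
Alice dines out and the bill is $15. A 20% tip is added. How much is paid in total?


Calculate the tip:
20% of $15 = $3
Add tip to meal cost:
$15 + $3 = $18

$18


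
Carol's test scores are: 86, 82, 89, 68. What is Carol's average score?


Add the scores:
86 + 82 + 89 + 68 = 325
Divide by the number of tests:
325 / 4 = 81.25

81.25


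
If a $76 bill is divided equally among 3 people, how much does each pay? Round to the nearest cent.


Total bill: $76
Number of people: 3
Each pays: $76 / 3 = $25.3333... ≈ $25.33

$25.33


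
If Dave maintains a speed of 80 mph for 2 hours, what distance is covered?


Use the formula: distance = speed x time
Speed = 80 mph, Time = 2 hours
80 x 2 = 160 miles

160 miles


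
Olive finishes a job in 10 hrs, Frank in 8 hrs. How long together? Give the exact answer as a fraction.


Olive's rate: 1/10 of the job per hour
Frank's rate: 1/8 of the job per hour
Combined rate: 1/10 + 1/8 = 9/40 per hour
Time = 1 / (9/40) = 40/9 hours (≈ 4.44 hours)

40/9 hours


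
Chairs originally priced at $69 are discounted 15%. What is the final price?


Calculate the discount amount:
15% of $69 = $10.35
Subtract from original:
$69 - $10.35 = $58.65

$58.65


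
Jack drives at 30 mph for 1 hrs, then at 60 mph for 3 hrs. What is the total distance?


Leg 1 distance:
30 x 1 = 30 miles
Leg 2 distance:
60 x 3 = 180 miles
Total distance:
30 + 180 = 210 miles

210 miles


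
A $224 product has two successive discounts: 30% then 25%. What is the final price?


First discount:
30% of $224 = $67.20
Price after first discount:
$224 - $67.20 = $156.80
Second discount:
25% of $156.80 = $39.20
Final price:
$156.80 - $39.20 = $117.60

$117.60


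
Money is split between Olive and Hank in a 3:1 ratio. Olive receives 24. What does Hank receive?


Find the multiplier:
24 / 3 = 8
Apply to Hank's share:
1 x 8 = 8

8


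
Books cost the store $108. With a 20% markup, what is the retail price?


Calculate the markup amount:
20% of $108 = $21.60
Add to cost:
$108 + $21.60 = $129.60

$129.60


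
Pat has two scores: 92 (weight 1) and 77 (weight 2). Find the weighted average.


Weighted sum:
1 x 92 + 2 x 77 = 246
Total weight:
1 + 2 = 3
Weighted average:
246 / 3 = 82

82


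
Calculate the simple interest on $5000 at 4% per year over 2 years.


Use the formula I = P x R x T / 100
P x R x T = 5000 x 4 x 2 = 40000
I = 40000 / 100 = $400

$400


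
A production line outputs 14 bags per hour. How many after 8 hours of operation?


Production rate: 14 bags per hour
Time: 8 hours
Total: 14 x 8 = 112 bags

112 bags


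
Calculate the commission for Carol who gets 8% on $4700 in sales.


Convert rate to decimal:
8% = 0.08
Multiply by sales:
$4700 x 0.08 = $376

$376


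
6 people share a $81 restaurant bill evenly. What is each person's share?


Total bill: $81
Number of people: 6
Each pays: $81 / 6 = $13.50

$13.50


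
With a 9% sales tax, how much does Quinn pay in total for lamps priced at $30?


Calculate the tax:
9% of $30 = $2.70
Add tax to price:
$30 + $2.70 = $32.70

$32.70


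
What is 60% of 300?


Convert percentage to decimal:
60% = 0.6
Multiply:
300 x 0.6 = 180

180


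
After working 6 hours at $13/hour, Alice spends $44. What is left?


Calculate earnings:
6 x $13 = $78
Subtract spending:
$78 - $44 = $34

$34


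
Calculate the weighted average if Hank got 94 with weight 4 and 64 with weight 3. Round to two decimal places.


Weighted sum:
4 x 94 + 3 x 64 = 568
Total weight:
4 + 3 = 7
Weighted average:
568 / 7 = 81.1428... ≈ 81.14

81.14


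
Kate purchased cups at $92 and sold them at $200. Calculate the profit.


Selling price = $200
Cost price = $92
Profit = selling price - cost price:
Profit = $200 - $92 = $108

$108


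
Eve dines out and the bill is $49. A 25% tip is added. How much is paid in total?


Calculate the tip:
25% of $49 = $12.25
Add tip to meal cost:
$49 + $12.25 = $61.25

$61.25


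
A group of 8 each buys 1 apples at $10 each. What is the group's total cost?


Cost per person:
1 x $10 = $10
Group total:
8 x $10 = $80

$80


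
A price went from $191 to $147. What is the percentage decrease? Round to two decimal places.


Find the absolute change:
|147 - 191| = 44
Divide by original and multiply by 100:
44 / 191 x 100 = 23.0366...% ≈ 23.04%

23.04%


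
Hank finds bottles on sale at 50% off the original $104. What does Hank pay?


Calculate the discount amount:
50% of $104 = $52
Subtract from original:
$104 - $52 = $52

$52


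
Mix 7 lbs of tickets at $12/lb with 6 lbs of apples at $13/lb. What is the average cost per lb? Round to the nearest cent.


Cost of tickets:
7 x $12 = $84
Cost of apples:
6 x $13 = $78
Total cost: $84 + $78 = $162
Total weight: 13 lbs
Average: $162 / 13 = $12.4615... ≈ $12.46/lb

$12.46/lb


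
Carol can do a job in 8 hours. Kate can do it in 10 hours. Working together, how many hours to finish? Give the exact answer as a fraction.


Carol's rate: 1/8 of the job per hour
Kate's rate: 1/10 of the job per hour
Combined rate: 1/8 + 1/10 = 9/40 per hour
Time = 1 / (9/40) = 40/9 hours (≈ 4.44 hours)

40/9 hours


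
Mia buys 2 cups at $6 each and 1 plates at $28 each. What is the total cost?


Cost of cups:
2 x $6 = $12
Cost of plates:
1 x $28 = $28
Add both:
$12 + $28 = $40

$40


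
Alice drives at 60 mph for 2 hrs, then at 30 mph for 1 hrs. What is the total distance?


Leg 1 distance:
60 x 2 = 120 miles
Leg 2 distance:
30 x 1 = 30 miles
Total distance:
120 + 30 = 150 miles

150 miles


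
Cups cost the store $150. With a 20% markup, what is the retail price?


Calculate the markup amount:
20% of $150 = $30
Add to cost:
$150 + $30 = $180

$180


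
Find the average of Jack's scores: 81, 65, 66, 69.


Add the scores:
81 + 65 + 66 + 69 = 281
Divide by the number of tests:
281 / 4 = 70.25

70.25


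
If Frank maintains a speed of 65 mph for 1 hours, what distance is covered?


Use the formula: distance = speed x time
Speed = 65 mph, Time = 1 hours
65 x 1 = 65 miles

65 miles


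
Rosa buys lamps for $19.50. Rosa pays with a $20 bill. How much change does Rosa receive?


Start with the amount paid:
$20
Subtract the price:
$20 - $19.50 = $0.50

$0.50


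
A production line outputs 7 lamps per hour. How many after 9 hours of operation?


Production rate: 7 lamps per hour
Time: 9 hours
Total: 7 x 9 = 63 lamps

63 lamps


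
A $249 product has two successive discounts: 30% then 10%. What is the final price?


First discount:
30% of $249 = $74.70
Price after first discount:
$249 - $74.70 = $174.30
Second discount:
10% of $174.30 = $17.43
Final price:
$174.30 - $17.43 = $156.87

$156.87


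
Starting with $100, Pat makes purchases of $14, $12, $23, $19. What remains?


Add up expenses:
$14 + $12 + $23 + $19 = $68
Subtract from budget:
$100 - $68 = $32

$32


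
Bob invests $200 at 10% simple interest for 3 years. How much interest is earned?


Use the formula I = P x R x T / 100
P x R x T = 200 x 10 x 3 = 6000
I = 6000 / 100 = $60

$60


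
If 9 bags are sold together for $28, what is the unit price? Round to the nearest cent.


Total cost: $28
Number of items: 9
Unit price: $28 / 9 = $3.1111... ≈ $3.11

$3.11


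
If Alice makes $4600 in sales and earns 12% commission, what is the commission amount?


Convert rate to decimal:
12% = 0.12
Multiply by sales:
$4600 x 0.12 = $552

$552


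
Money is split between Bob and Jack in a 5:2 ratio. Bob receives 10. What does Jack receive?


Find the multiplier:
10 / 5 = 2
Apply to Jack's share:
2 x 2 = 4

4


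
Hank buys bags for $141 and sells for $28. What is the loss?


Selling price = $28
Cost price = $141
Loss = cost price - selling price:
Loss = $141 - $28 = $113

$113


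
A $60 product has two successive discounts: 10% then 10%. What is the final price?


First discount:
10% of $60 = $6
Price after first discount:
$60 - $6 = $54
Second discount:
10% of $54 = $5.40
Final price:
$54 - $5.40 = $48.60

$48.60


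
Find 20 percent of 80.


Convert percentage to decimal:
20% = 0.2
Multiply:
80 x 0.2 = 16

16


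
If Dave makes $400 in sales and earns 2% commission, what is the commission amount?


Convert rate to decimal:
2% = 0.02
Multiply by sales:
$400 x 0.02 = $8

$8


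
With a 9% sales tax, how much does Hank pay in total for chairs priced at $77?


Calculate the tax:
9% of $77 = $6.93
Add tax to price:
$77 + $6.93 = $83.93

$83.93


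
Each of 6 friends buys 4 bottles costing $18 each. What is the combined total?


Cost per person:
4 x $18 = $72
Group total:
6 x $72 = $432

$432


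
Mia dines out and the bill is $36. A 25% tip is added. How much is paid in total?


Calculate the tip:
25% of $36 = $9
Add tip to meal cost:
$36 + $9 = $45

$45


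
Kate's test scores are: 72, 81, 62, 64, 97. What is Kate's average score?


Add the scores:
72 + 81 + 62 + 64 + 97 = 376
Divide by the number of tests:
376 / 5 = 75.2

75.2


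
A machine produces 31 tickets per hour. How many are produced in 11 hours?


Production rate: 31 tickets per hour
Time: 11 hours
Total: 31 x 11 = 341 tickets

341 tickets


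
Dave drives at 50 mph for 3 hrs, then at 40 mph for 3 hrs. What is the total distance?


Leg 1 distance:
50 x 3 = 150 miles
Leg 2 distance:
40 x 3 = 120 miles
Total distance:
150 + 120 = 270 miles

270 miles


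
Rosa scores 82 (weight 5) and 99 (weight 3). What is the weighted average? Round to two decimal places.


Weighted sum:
5 x 82 + 3 x 99 = 707
Total weight:
5 + 3 = 8
Weighted average:
707 / 8 = 88.375 ≈ 88.38

88.38


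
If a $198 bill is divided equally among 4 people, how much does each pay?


Total bill: $198
Number of people: 4
Each pays: $198 / 4 = $49.50

$49.50


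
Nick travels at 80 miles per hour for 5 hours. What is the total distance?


Use the formula: distance = speed x time
Speed = 80 mph, Time = 5 hours
80 x 5 = 400 miles

400 miles


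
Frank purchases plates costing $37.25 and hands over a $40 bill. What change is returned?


Start with the amount paid:
$40
Subtract the price:
$40 - $37.25 = $2.75

$2.75


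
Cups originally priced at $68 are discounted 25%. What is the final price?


Calculate the discount amount:
25% of $68 = $17
Subtract from original:
$68 - $17 = $51

$51


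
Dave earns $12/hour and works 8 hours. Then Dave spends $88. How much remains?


Calculate earnings:
8 x $12 = $96
Subtract spending:
$96 - $88 = $8

$8


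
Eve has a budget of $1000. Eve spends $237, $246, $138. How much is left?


Add up expenses:
$237 + $246 + $138 = $621
Subtract from budget:
$1000 - $621 = $379

$379


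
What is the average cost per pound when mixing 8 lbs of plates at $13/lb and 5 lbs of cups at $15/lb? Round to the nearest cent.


Cost of plates:
8 x $13 = $104
Cost of cups:
5 x $15 = $75
Total cost: $104 + $75 = $179
Total weight: 13 lbs
Average: $179 / 13 = $13.7692... ≈ $13.77/lb

$13.77/lb


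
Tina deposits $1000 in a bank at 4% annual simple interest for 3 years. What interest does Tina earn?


Use the formula I = P x R x T / 100
P x R x T = 1000 x 4 x 3 = 12000
I = 12000 / 100 = $120

$120


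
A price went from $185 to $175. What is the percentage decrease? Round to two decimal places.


Find the absolute change:
|175 - 185| = 10
Divide by original and multiply by 100:
10 / 185 x 100 = 5.4054...% ≈ 5.41%

5.41%


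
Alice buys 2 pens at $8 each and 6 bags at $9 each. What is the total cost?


Cost of pens:
2 x $8 = $16
Cost of bags:
6 x $9 = $54
Add both:
$16 + $54 = $70

$70


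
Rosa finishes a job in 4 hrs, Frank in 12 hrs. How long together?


Rosa's rate: 1/4 of the job per hour
Frank's rate: 1/12 of the job per hour
Combined rate: 1/4 + 1/12 = 1/3 per hour
Time = 1 / (1/3) = 3 hours

3 hours


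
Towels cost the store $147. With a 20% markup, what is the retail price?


Calculate the markup amount:
20% of $147 = $29.40
Add to cost:
$147 + $29.40 = $176.40

$176.40


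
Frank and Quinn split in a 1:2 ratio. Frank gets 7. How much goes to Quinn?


Find the multiplier:
7 / 1 = 7
Apply to Quinn's share:
2 x 7 = 14

14


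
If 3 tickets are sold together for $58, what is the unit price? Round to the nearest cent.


Total cost: $58
Number of items: 3
Unit price: $58 / 3 = $19.3333... ≈ $19.33

$19.33


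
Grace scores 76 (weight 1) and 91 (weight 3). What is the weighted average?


Weighted sum:
1 x 76 + 3 x 91 = 349
Total weight:
1 + 3 = 4
Weighted average:
349 / 4 = 87.25

87.25


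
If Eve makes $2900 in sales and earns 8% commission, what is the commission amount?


Convert rate to decimal:
8% = 0.08
Multiply by sales:
$2900 x 0.08 = $232

$232


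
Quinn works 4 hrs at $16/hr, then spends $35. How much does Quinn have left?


Calculate earnings:
4 x $16 = $64
Subtract spending:
$64 - $35 = $29

$29


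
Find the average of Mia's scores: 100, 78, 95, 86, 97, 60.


Add the scores:
100 + 78 + 95 + 86 + 97 + 60 = 516
Divide by the number of tests:
516 / 6 = 86

86


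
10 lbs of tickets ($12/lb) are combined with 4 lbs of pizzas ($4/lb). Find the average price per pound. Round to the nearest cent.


Cost of tickets:
10 x $12 = $120
Cost of pizzas:
4 x $4 = $16
Total cost: $120 + $16 = $136
Total weight: 14 lbs
Average: $136 / 14 = $9.7142... ≈ $9.71/lb

$9.71/lb


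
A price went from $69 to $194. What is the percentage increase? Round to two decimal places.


Find the absolute change:
|194 - 69| = 125
Divide by original and multiply by 100:
125 / 69 x 100 = 181.1594...% ≈ 181.16%

181.16%


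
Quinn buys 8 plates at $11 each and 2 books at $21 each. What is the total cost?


Cost of plates:
8 x $11 = $88
Cost of books:
2 x $21 = $42
Add both:
$88 + $42 = $130

$130


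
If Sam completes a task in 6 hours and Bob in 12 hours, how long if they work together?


Sam's rate: 1/6 of the job per hour
Bob's rate: 1/12 of the job per hour
Combined rate: 1/6 + 1/12 = 1/4 per hour
Time = 1 / (1/4) = 4 hours

4 hours


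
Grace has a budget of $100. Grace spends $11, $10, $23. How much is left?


Add up expenses:
$11 + $10 + $23 = $44
Subtract from budget:
$100 - $44 = $56

$56


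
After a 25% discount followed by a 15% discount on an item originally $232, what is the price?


First discount:
25% of $232 = $58
Price after first discount:
$232 - $58 = $174
Second discount:
15% of $174 = $26.10
Final price:
$174 - $26.10 = $147.90

$147.90


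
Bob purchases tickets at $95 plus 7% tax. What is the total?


Calculate the tax:
7% of $95 = $6.65
Add tax to price:
$95 + $6.65 = $101.65

$101.65


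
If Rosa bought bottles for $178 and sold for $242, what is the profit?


Selling price = $242
Cost price = $178
Profit = selling price - cost price:
Profit = $242 - $178 = $64

$64


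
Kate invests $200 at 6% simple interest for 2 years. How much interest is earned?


Use the formula I = P x R x T / 100
P x R x T = 200 x 6 x 2 = 2400
I = 2400 / 100 = $24

$24


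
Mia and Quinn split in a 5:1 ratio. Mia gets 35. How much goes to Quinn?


Find the multiplier:
35 / 5 = 7
Apply to Quinn's share:
1 x 7 = 7

7


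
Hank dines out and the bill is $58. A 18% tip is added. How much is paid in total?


Calculate the tip:
18% of $58 = $10.44
Add tip to meal cost:
$58 + $10.44 = $68.44

$68.44


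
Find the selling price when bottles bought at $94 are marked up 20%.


Calculate the markup amount:
20% of $94 = $18.80
Add to cost:
$94 + $18.80 = $112.80

$112.80


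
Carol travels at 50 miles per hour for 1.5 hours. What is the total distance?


Use the formula: distance = speed x time
Speed = 50 mph, Time = 1.5 hours
50 x 1.5 = 75 miles

75 miles


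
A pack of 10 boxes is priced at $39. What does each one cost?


Total cost: $39
Number of items: 10
Unit price: $39 / 10 = $3.90

$3.90


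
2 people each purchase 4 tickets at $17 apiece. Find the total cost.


Cost per person:
4 x $17 = $68
Group total:
2 x $68 = $136

$136


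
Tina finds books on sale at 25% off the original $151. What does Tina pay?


Calculate the discount amount:
25% of $151 = $37.75
Subtract from original:
$151 - $37.75 = $113.25

$113.25


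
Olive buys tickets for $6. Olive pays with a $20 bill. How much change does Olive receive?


Start with the amount paid:
$20
Subtract the price:
$20 - $6 = $14

$14


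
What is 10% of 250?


Convert percentage to decimal:
10% = 0.1
Multiply:
250 x 0.1 = 25

25


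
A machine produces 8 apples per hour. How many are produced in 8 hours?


Production rate: 8 apples per hour
Time: 8 hours
Total: 8 x 8 = 64 apples

64 apples


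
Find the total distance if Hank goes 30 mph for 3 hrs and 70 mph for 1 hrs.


Leg 1 distance:
30 x 3 = 90 miles
Leg 2 distance:
70 x 1 = 70 miles
Total distance:
90 + 70 = 160 miles

160 miles


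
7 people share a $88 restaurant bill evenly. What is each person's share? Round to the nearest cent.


Total bill: $88
Number of people: 7
Each pays: $88 / 7 = $12.5714... ≈ $12.57

$12.57


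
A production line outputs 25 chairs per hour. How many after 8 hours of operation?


Production rate: 25 chairs per hour
Time: 8 hours
Total: 25 x 8 = 200 chairs

200 chairs


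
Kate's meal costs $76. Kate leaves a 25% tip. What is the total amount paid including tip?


Calculate the tip:
25% of $76 = $19
Add tip to meal cost:
$76 + $19 = $95

$95


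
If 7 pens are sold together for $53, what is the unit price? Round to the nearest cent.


Total cost: $53
Number of items: 7
Unit price: $53 / 7 = $7.5714... ≈ $7.57

$7.57


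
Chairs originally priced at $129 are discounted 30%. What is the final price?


Calculate the discount amount:
30% of $129 = $38.70
Subtract from original:
$129 - $38.70 = $90.30

$90.30


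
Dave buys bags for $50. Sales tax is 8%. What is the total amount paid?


Calculate the tax:
8% of $50 = $4
Add tax to price:
$50 + $4 = $54

$54


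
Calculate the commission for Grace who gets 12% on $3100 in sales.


Convert rate to decimal:
12% = 0.12
Multiply by sales:
$3100 x 0.12 = $372

$372


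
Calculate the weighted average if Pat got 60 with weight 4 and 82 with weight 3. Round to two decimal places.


Weighted sum:
4 x 60 + 3 x 82 = 486
Total weight:
4 + 3 = 7
Weighted average:
486 / 7 = 69.4285... ≈ 69.43

69.43


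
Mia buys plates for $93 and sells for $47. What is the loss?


Selling price = $47
Cost price = $93
Loss = cost price - selling price:
Loss = $93 - $47 = $46

$46


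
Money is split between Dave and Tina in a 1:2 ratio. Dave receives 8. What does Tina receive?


Find the multiplier:
8 / 1 = 8
Apply to Tina's share:
2 x 8 = 16

16


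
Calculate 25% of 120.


Convert percentage to decimal:
25% = 0.25
Multiply:
120 x 0.25 = 30

30


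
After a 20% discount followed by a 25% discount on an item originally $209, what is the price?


First discount:
20% of $209 = $41.80
Price after first discount:
$209 - $41.80 = $167.20
Second discount:
25% of $167.20 = $41.80
Final price:
$167.20 - $41.80 = $125.40

$125.40


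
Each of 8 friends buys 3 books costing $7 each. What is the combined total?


Cost per person:
3 x $7 = $21
Group total:
8 x $21 = $168

$168


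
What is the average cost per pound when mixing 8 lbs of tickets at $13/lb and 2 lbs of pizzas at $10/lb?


Cost of tickets:
8 x $13 = $104
Cost of pizzas:
2 x $10 = $20
Total cost: $104 + $20 = $124
Total weight: 10 lbs
Average: $124 / 10 = $12.40/lb

$12.40/lb


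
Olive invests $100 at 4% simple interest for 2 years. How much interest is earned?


Use the formula I = P x R x T / 100
P x R x T = 100 x 4 x 2 = 800
I = 800 / 100 = $8

$8


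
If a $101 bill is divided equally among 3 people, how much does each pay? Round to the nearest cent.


Total bill: $101
Number of people: 3
Each pays: $101 / 3 = $33.6666... ≈ $33.67

$33.67


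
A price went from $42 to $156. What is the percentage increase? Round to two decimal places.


Find the absolute change:
|156 - 42| = 114
Divide by original and multiply by 100:
114 / 42 x 100 = 271.4285...% ≈ 271.43%

271.43%


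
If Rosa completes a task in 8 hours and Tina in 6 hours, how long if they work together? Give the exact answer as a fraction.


Rosa's rate: 1/8 of the job per hour
Tina's rate: 1/6 of the job per hour
Combined rate: 1/8 + 1/6 = 7/24 per hour
Time = 1 / (7/24) = 24/7 hours (≈ 3.43 hours)

24/7 hours


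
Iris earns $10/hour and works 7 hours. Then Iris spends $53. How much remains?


Calculate earnings:
7 x $10 = $70
Subtract spending:
$70 - $53 = $17

$17


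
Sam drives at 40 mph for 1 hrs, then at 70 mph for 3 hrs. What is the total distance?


Leg 1 distance:
40 x 1 = 40 miles
Leg 2 distance:
70 x 3 = 210 miles
Total distance:
40 + 210 = 250 miles

250 miles


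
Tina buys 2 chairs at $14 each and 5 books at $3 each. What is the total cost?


Cost of chairs:
2 x $14 = $28
Cost of books:
5 x $3 = $15
Add both:
$28 + $15 = $43

$43


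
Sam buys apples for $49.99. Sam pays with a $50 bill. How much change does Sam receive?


Start with the amount paid:
$50
Subtract the price:
$50 - $49.99 = $0.01

$0.01


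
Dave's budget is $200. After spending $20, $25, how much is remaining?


Add up expenses:
$20 + $25 = $45
Subtract from budget:
$200 - $45 = $155

$155


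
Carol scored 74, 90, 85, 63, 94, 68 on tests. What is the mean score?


Add the scores:
74 + 90 + 85 + 63 + 94 + 68 = 474
Divide by the number of tests:
474 / 6 = 79

79


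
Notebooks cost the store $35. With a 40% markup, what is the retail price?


Calculate the markup amount:
40% of $35 = $14
Add to cost:
$35 + $14 = $49

$49


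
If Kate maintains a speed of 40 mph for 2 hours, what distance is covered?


Use the formula: distance = speed x time
Speed = 40 mph, Time = 2 hours
40 x 2 = 80 miles

80 miles


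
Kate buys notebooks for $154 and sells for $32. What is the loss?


Selling price = $32
Cost price = $154
Loss = cost price - selling price:
Loss = $154 - $32 = $122

$122


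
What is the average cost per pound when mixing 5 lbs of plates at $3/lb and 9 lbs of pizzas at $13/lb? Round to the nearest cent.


Cost of plates:
5 x $3 = $15
Cost of pizzas:
9 x $13 = $117
Total cost: $15 + $117 = $132
Total weight: 14 lbs
Average: $132 / 14 = $9.4285... ≈ $9.43/lb

$9.43/lb


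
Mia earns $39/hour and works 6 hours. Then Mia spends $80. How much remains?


Calculate earnings:
6 x $39 = $234
Subtract spending:
$234 - $80 = $154

$154


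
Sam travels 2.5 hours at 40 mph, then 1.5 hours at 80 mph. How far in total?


Leg 1 distance:
40 x 2.5 = 100 miles
Leg 2 distance:
80 x 1.5 = 120 miles
Total distance:
100 + 120 = 220 miles

220 miles


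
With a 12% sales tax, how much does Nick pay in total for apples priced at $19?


Calculate the tax:
12% of $19 = $2.28
Add tax to price:
$19 + $2.28 = $21.28

$21.28


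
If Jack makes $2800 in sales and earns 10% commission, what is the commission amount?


Convert rate to decimal:
10% = 0.1
Multiply by sales:
$2800 x 0.1 = $280

$280
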